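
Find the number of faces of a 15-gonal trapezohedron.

The n-trapezohedron (dual of the n-antiprism) has V = 2·15 + 2 = 32, E = 4·15 = 60, F = 2·15 = 30.

30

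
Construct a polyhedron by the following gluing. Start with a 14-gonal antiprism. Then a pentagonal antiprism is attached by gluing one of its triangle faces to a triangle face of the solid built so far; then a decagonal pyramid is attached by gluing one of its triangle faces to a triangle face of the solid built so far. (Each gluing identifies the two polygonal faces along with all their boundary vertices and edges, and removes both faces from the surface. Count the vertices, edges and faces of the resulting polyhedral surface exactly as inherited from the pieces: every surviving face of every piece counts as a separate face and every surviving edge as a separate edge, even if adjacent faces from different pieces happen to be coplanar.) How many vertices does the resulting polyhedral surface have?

A 14-gonal antiprism: V=28, E=56, F=30.
Attach a pentagonal antiprism (V=10, E=20, F=12) along a 3-gon: merge 3 vertices and 3 edges, delete both glued faces → V=35, E=73, F=40.
Attach a decagonal pyramid (V=11, E=20, F=11) along a 3-gon: merge 3 vertices and 3 edges, delete both glued faces → V=43, E=90, F=49.
Check: V − E + F = 43 − 90 + 49 = 2.

43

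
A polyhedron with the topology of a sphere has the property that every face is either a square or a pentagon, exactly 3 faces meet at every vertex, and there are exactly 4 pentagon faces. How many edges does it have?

18

Let x be the number of squares; then F = 4 + x.
Edge–face incidences: 2E = 5·4 + 4·x = 20 + 4x.
Every vertex has degree 3, so 3V = 2E.
Euler: V − E + F = 2 ⇒ (2E)/3 − E + (4 + x) = 2.
Multiply by 6: 2·(2E) − 3·(2E) + 6·(4 + x) = 12, i.e. 24 + 6x − (20 + 4x) = 12.
Collecting terms: 2x + 4 = 12, so 2x = 8, so x = 4.
Then 2E = 20 + 4·4 = 36, so E = 18, V = 2E/3 = 12, F = 4 + 4 = 8.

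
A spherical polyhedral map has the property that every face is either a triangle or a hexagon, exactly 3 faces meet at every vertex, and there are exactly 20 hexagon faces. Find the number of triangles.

4

Let x be the number of triangles; then F = 20 + x.
Edge–face incidences: 2E = 6·20 + 3·x = 120 + 3x.
Every vertex has degree 3, so 3V = 2E.
Euler: V − E + F = 2 ⇒ (2E)/3 − E + (20 + x) = 2.
Multiply by 6: 2·(2E) − 3·(2E) + 6·(20 + x) = 12, i.e. 120 + 6x − (120 + 3x) = 12.
Collecting terms: 3x = 12, so x = 4.
Then 2E = 120 + 3·4 = 132, so E = 66, V = 2E/3 = 44, F = 20 + 4 = 24.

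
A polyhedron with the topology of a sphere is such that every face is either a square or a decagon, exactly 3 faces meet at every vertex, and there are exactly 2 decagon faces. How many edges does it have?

30

Let x be the number of squares; then F = 2 + x.
Edge–face incidences: 2E = 10·2 + 4·x = 20 + 4x.
Every vertex has degree 3, so 3V = 2E.
Euler: V − E + F = 2 ⇒ (2E)/3 − E + (2 + x) = 2.
Multiply by 6: 2·(2E) − 3·(2E) + 6·(2 + x) = 12, i.e. 12 + 6x − (20 + 4x) = 12.
Collecting terms: 2x − 8 = 12, so 2x = 20, so x = 10.
Then 2E = 20 + 4·10 = 60, so E = 30, V = 2E/3 = 20, F = 2 + 10 = 12.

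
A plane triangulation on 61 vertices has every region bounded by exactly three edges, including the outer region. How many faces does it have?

In a plane triangulation 3F = 2E and V − E + F = 2, so F = 2V − 4 = 2·61 − 4 = 118.

118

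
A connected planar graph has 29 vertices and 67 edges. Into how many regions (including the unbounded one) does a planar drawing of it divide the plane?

Euler's formula for a connected plane graph: V − E + F = 2, so F = 2 − 29 + 67 = 40.

40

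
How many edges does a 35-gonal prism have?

A prism on an n-gon has two n-gon bases and n rectangular sides: V = 2·35 = 70, E = 3·35 = 105, F = 35 + 2 = 37.
Check: V − E + F = 70 − 105 + 37 = 2.

105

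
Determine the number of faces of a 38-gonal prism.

A prism on an n-gon has two n-gon bases and n rectangular sides: V = 2·38 = 76, E = 3·38 = 114, F = 38 + 2 = 40.
Check: V − E + F = 76 − 114 + 40 = 2.

40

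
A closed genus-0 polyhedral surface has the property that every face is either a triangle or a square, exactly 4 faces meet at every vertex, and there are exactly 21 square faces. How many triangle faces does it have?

8

Let x be the number of triangles; then F = 21 + x.
Edge–face incidences: 2E = 4·21 + 3·x = 84 + 3x.
Every vertex has degree 4, so 4V = 2E.
Euler: V − E + F = 2 ⇒ (2E)/4 − E + (21 + x) = 2.
Multiply by 8: 2·(2E) − 4·(2E) + 8·(21 + x) = 16, i.e. 168 + 8x − 2·(84 + 3x) = 16.
Collecting terms: 2x = 16, so x = 8.
Then 2E = 84 + 3·8 = 108, so E = 54, V = 2E/4 = 27, F = 21 + 8 = 29.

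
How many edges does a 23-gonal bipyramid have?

A bipyramid over an n-gon has 2n triangular faces and n + 2 vertices: V = 23 + 2 = 25, E = 3·23 = 69, F = 2·23 = 46.

69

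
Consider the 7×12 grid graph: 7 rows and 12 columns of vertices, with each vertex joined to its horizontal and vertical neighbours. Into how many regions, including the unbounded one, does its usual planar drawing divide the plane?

67

The grid has V = 7·12 = 84 vertices and E = 7·11 + 12·6 = 149 edges.
F = 2 − V + E = 2 − 84 + 149 = 67.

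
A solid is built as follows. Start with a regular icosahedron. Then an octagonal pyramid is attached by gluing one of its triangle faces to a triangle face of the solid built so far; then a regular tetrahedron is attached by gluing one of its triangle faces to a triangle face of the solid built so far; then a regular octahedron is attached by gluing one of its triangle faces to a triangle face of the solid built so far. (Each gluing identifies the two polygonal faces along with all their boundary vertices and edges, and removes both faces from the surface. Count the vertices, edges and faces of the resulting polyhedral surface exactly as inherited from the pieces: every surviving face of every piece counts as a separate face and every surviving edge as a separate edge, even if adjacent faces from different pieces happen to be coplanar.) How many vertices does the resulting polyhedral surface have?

A regular icosahedron: V=12, E=30, F=20.
Attach an octagonal pyramid (V=9, E=16, F=9) along a 3-gon: merge 3 vertices and 3 edges, delete both glued faces → V=18, E=43, F=27.
Attach a regular tetrahedron (V=4, E=6, F=4) along a 3-gon: merge 3 vertices and 3 edges, delete both glued faces → V=19, E=46, F=29.
Attach a regular octahedron (V=6, E=12, F=8) along a 3-gon: merge 3 vertices and 3 edges, delete both glued faces → V=22, E=55, F=35.
Check: V − E + F = 22 − 55 + 35 = 2.

22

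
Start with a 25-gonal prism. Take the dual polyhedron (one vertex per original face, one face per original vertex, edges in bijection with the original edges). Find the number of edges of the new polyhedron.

The base solid has V = 50, E = 75, F = 27.
The dual swaps V and F and preserves E: V′ = F = 27, E′ = E = 75, F′ = V = 50.

75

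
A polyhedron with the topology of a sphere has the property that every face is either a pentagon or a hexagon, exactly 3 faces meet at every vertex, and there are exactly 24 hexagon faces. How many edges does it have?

Let x be the number of pentagons; then F = 24 + x.
Edge–face incidences: 2E = 6·24 + 5·x = 144 + 5x.
Every vertex has degree 3, so 3V = 2E.
Euler: V − E + F = 2 ⇒ (2E)/3 − E + (24 + x) = 2.
Multiply by 6: 2·(2E) − 3·(2E) + 6·(24 + x) = 12, i.e. 144 + 6x − (144 + 5x) = 12.
Collecting terms: x = 12.
Then 2E = 144 + 5·12 = 204, so E = 102, V = 2E/3 = 68, F = 24 + 12 = 36.

102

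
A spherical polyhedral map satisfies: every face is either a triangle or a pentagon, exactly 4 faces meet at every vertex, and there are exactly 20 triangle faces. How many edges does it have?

Let x be the number of pentagons; then F = 20 + x.
Edge–face incidences: 2E = 3·20 + 5·x = 60 + 5x.
Every vertex has degree 4, so 4V = 2E.
Euler: V − E + F = 2 ⇒ (2E)/4 − E + (20 + x) = 2.
Multiply by 8: 2·(2E) − 4·(2E) + 8·(20 + x) = 16, i.e. 160 + 8x − 2·(60 + 5x) = 16.
Collecting terms: −2x + 40 = 16, so −2x = −24, so x = 12.
Then 2E = 60 + 5·12 = 120, so E = 60, V = 2E/4 = 30, F = 20 + 12 = 32.

60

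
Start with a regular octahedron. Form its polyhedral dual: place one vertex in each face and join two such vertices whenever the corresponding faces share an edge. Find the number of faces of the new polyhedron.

The base solid has V = 6, E = 12, F = 8.
The dual swaps V and F and preserves E: V′ = F = 8, E′ = E = 12, F′ = V = 6.

6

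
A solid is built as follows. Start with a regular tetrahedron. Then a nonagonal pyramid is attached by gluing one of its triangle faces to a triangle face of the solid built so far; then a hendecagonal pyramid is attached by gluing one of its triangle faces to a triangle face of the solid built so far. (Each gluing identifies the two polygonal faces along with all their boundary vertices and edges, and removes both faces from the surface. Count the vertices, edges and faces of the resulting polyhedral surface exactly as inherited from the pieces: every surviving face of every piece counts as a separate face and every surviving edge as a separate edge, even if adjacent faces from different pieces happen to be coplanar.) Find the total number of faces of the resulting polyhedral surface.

22

A regular tetrahedron: V=4, E=6, F=4.
Attach a nonagonal pyramid (V=10, E=18, F=10) along a 3-gon: merge 3 vertices and 3 edges, delete both glued faces → V=11, E=21, F=12.
Attach a hendecagonal pyramid (V=12, E=22, F=12) along a 3-gon: merge 3 vertices and 3 edges, delete both glued faces → V=20, E=40, F=22.
Check: V − E + F = 20 − 40 + 22 = 2.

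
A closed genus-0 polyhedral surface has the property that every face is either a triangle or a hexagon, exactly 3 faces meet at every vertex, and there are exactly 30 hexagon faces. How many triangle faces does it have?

4

Let x be the number of triangles; then F = 30 + x.
Edge–face incidences: 2E = 6·30 + 3·x = 180 + 3x.
Every vertex has degree 3, so 3V = 2E.
Euler: V − E + F = 2 ⇒ (2E)/3 − E + (30 + x) = 2.
Multiply by 6: 2·(2E) − 3·(2E) + 6·(30 + x) = 12, i.e. 180 + 6x − (180 + 3x) = 12.
Collecting terms: 3x = 12, so x = 4.
Then 2E = 180 + 3·4 = 192, so E = 96, V = 2E/3 = 64, F = 30 + 4 = 34.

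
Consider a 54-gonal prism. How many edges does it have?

162

A prism on an n-gon has two n-gon bases and n rectangular sides: V = 2·54 = 108, E = 3·54 = 162, F = 54 + 2 = 56.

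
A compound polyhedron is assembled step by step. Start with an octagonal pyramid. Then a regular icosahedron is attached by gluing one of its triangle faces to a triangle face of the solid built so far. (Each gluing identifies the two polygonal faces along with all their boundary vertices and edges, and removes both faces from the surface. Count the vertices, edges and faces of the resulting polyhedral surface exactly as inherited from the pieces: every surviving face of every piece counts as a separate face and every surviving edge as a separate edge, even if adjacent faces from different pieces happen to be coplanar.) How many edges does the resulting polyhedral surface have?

43

An octagonal pyramid: V=9, E=16, F=9.
Attach a regular icosahedron (V=12, E=30, F=20) along a 3-gon: merge 3 vertices and 3 edges, delete both glued faces → V=18, E=43, F=27.
Check: V − E + F = 18 − 43 + 27 = 2.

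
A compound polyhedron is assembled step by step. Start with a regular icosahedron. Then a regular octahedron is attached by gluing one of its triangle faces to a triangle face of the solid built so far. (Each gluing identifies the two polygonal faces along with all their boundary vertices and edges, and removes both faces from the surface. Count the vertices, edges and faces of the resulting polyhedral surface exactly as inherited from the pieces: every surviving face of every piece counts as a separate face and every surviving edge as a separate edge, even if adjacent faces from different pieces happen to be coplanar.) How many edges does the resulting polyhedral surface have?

39

A regular icosahedron: V=12, E=30, F=20.
Attach a regular octahedron (V=6, E=12, F=8) along a 3-gon: merge 3 vertices and 3 edges, delete both glued faces → V=15, E=39, F=26.
Check: V − E + F = 15 − 39 + 26 = 2.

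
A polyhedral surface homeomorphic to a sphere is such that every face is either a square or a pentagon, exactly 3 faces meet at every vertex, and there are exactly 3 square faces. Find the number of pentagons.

6

Let x be the number of pentagons; then F = 3 + x.
Edge–face incidences: 2E = 4·3 + 5·x = 12 + 5x.
Every vertex has degree 3, so 3V = 2E.
Euler: V − E + F = 2 ⇒ (2E)/3 − E + (3 + x) = 2.
Multiply by 6: 2·(2E) − 3·(2E) + 6·(3 + x) = 12, i.e. 18 + 6x − (12 + 5x) = 12.
Collecting terms: x + 6 = 12, so x = 6.
Then 2E = 12 + 5·6 = 42, so E = 21, V = 2E/3 = 14, F = 3 + 6 = 9.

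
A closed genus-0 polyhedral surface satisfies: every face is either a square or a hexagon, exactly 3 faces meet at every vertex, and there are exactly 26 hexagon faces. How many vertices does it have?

60

Let x be the number of squares; then F = 26 + x.
Edge–face incidences: 2E = 6·26 + 4·x = 156 + 4x.
Every vertex has degree 3, so 3V = 2E.
Euler: V − E + F = 2 ⇒ (2E)/3 − E + (26 + x) = 2.
Multiply by 6: 2·(2E) − 3·(2E) + 6·(26 + x) = 12, i.e. 156 + 6x − (156 + 4x) = 12.
Collecting terms: 2x = 12, so x = 6.
Then 2E = 156 + 4·6 = 180, so E = 90, V = 2E/3 = 60, F = 26 + 6 = 32.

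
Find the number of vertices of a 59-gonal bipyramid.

61

A bipyramid over an n-gon has 2n triangular faces and n + 2 vertices: V = 59 + 2 = 61, E = 3·59 = 177, F = 2·59 = 118.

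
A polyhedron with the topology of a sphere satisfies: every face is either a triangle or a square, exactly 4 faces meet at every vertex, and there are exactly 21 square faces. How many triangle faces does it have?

8

Let x be the number of triangles; then F = 21 + x.
Edge–face incidences: 2E = 4·21 + 3·x = 84 + 3x.
Every vertex has degree 4, so 4V = 2E.
Euler: V − E + F = 2 ⇒ (2E)/4 − E + (21 + x) = 2.
Multiply by 8: 2·(2E) − 4·(2E) + 8·(21 + x) = 16, i.e. 168 + 8x − 2·(84 + 3x) = 16.
Collecting terms: 2x = 16, so x = 8.
Then 2E = 84 + 3·8 = 108, so E = 54, V = 2E/4 = 27, F = 21 + 8 = 29.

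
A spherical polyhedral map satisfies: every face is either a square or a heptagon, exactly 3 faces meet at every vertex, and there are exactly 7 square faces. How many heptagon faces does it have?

Let x be the number of heptagons; then F = 7 + x.
Edge–face incidences: 2E = 4·7 + 7·x = 28 + 7x.
Every vertex has degree 3, so 3V = 2E.
Euler: V − E + F = 2 ⇒ (2E)/3 − E + (7 + x) = 2.
Multiply by 6: 2·(2E) − 3·(2E) + 6·(7 + x) = 12, i.e. 42 + 6x − (28 + 7x) = 12.
Collecting terms: −x + 14 = 12, so −x = −2, so x = 2.
Then 2E = 28 + 7·2 = 42, so E = 21, V = 2E/3 = 14, F = 7 + 2 = 9.

2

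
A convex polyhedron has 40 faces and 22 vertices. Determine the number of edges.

Here V − E + F = 2.
E = V + F − (2) = 22 + 40 − (2) = 60.

60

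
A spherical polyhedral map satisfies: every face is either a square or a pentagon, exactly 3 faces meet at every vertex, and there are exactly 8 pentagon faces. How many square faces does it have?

2

Let x be the number of squares; then F = 8 + x.
Edge–face incidences: 2E = 5·8 + 4·x = 40 + 4x.
Every vertex has degree 3, so 3V = 2E.
Euler: V − E + F = 2 ⇒ (2E)/3 − E + (8 + x) = 2.
Multiply by 6: 2·(2E) − 3·(2E) + 6·(8 + x) = 12, i.e. 48 + 6x − (40 + 4x) = 12.
Collecting terms: 2x + 8 = 12, so 2x = 4, so x = 2.
Then 2E = 40 + 4·2 = 48, so E = 24, V = 2E/3 = 16, F = 8 + 2 = 10.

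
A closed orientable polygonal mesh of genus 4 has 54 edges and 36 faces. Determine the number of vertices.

For a closed orientable surface of genus 4, χ = 2 − 2·4 = -6.
V = -6 + E − F = -6 + 54 − 36 = 12.

12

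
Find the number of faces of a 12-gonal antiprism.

26

An antiprism on an n-gon has two n-gon caps and 2n triangles: V = 2·12 = 24, E = 4·12 = 48, F = 2·12 + 2 = 26.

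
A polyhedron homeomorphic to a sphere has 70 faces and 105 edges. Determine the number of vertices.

37

Here V − E + F = 2.
V = 2 + E − F = 2 + 105 − 70 = 37.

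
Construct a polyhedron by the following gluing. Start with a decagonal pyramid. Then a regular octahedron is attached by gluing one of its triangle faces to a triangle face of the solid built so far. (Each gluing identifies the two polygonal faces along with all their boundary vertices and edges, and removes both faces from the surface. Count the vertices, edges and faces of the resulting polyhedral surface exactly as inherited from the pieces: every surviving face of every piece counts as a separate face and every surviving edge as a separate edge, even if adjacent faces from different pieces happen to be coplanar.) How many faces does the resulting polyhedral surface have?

A decagonal pyramid: V=11, E=20, F=11.
Attach a regular octahedron (V=6, E=12, F=8) along a 3-gon: merge 3 vertices and 3 edges, delete both glued faces → V=14, E=29, F=17.
Check: V − E + F = 14 − 29 + 17 = 2.

17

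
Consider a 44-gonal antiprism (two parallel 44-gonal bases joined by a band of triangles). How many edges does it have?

An antiprism on an n-gon has two n-gon caps and 2n triangles: V = 2·44 = 88, E = 4·44 = 176, F = 2·44 + 2 = 90.

176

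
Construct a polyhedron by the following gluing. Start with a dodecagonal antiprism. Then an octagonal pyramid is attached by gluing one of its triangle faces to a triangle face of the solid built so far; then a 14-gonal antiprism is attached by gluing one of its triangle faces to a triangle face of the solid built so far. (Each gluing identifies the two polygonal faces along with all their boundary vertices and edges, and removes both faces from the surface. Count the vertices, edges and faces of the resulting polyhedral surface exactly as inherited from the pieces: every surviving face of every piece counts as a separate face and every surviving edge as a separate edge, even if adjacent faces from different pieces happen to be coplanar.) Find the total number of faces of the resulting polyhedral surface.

61

A dodecagonal antiprism: V=24, E=48, F=26.
Attach an octagonal pyramid (V=9, E=16, F=9) along a 3-gon: merge 3 vertices and 3 edges, delete both glued faces → V=30, E=61, F=33.
Attach a 14-gonal antiprism (V=28, E=56, F=30) along a 3-gon: merge 3 vertices and 3 edges, delete both glued faces → V=55, E=114, F=61.
Check: V − E + F = 55 − 114 + 61 = 2.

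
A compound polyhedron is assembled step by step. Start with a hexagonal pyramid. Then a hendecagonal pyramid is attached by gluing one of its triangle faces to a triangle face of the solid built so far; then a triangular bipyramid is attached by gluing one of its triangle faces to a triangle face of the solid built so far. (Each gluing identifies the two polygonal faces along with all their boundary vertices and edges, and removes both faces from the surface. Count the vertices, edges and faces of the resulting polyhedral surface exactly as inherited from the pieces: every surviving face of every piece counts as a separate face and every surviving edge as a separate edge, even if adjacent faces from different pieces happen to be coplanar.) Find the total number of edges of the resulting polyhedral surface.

A hexagonal pyramid: V=7, E=12, F=7.
Attach a hendecagonal pyramid (V=12, E=22, F=12) along a 3-gon: merge 3 vertices and 3 edges, delete both glued faces → V=16, E=31, F=17.
Attach a triangular bipyramid (V=5, E=9, F=6) along a 3-gon: merge 3 vertices and 3 edges, delete both glued faces → V=18, E=37, F=21.
Check: V − E + F = 18 − 37 + 21 = 2.

37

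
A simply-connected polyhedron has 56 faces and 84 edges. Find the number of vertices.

30

Here V − E + F = 2.
V = 2 + E − F = 2 + 84 − 56 = 30.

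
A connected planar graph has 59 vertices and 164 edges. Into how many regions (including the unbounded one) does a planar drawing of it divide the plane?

107

Euler's formula for a connected plane graph: V − E + F = 2, so F = 2 − 59 + 164 = 107.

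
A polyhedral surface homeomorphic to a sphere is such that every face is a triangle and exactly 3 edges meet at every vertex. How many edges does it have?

Each face has 3 edges and each edge borders two faces, so 2E = 3F.
Each vertex has degree 3, so 3V = 2E and hence V = 3F/3.
Euler: V − E + F = 2 ⇒ (3F/3) − (3F/2) + F = 2.
Multiply by 6: (6 − 9 + 6)F = 12, i.e. 3F = 12.
So F = 4, E = 3·4/2 = 6, V = 3·4/3 = 4.

6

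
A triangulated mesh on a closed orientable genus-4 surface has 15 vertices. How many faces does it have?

42

χ = 2 − 2·4 = -6, and every face is a triangle so 3F = 2E.
V − E + F = -6 with E = 3F/2 gives 15 − (3/2 − 1)·F = -6, so F = 42 and E = 63.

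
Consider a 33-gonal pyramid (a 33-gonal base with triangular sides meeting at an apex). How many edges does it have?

66

A pyramid on an n-gon base has one n-gon and n triangles: V = 33 + 1 = 34, E = 2·33 = 66, F = 33 + 1 = 34.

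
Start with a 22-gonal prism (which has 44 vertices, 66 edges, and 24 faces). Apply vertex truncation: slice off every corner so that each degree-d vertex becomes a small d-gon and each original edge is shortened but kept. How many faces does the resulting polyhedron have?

68

Truncation replaces each original edge-end by a new vertex, so V′ = 2E = 132.
Each original edge survives, and each old vertex of degree d contributes d new edges; summing degrees gives Σd = 2E, so E′ = E + 2E = 3E = 198.
Each original face survives and each original vertex becomes one new face: F′ = F + V = 68.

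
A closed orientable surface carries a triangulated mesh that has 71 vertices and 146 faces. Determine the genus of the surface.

2

Every face is a triangle, so 2E = 3·146 = 438, giving E = 219.
χ = V − E + F = 71 − 219 + 146 = -2.
For a closed orientable surface χ = 2 − 2g, so g = (2 − (-2))/2 = 2.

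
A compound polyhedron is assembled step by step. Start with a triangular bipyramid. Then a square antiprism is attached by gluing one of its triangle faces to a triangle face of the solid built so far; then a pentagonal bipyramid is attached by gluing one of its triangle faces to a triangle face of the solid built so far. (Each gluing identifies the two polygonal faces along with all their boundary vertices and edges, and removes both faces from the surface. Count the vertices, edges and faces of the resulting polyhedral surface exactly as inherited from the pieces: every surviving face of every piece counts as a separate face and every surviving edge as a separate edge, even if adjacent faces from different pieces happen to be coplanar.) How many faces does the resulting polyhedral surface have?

22

A triangular bipyramid: V=5, E=9, F=6.
Attach a square antiprism (V=8, E=16, F=10) along a 3-gon: merge 3 vertices and 3 edges, delete both glued faces → V=10, E=22, F=14.
Attach a pentagonal bipyramid (V=7, E=15, F=10) along a 3-gon: merge 3 vertices and 3 edges, delete both glued faces → V=14, E=34, F=22.
Check: V − E + F = 14 − 34 + 22 = 2.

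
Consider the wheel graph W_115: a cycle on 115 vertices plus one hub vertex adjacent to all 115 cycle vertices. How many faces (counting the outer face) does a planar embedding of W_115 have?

W_115 has V = 115 + 1 = 116 vertices and E = 2·115 = 230 edges.
By Euler's formula F = 2 − V + E = 2 − 116 + 230 = 116.

116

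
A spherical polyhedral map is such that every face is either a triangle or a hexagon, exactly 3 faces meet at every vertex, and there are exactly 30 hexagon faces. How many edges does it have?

96

Let x be the number of triangles; then F = 30 + x.
Edge–face incidences: 2E = 6·30 + 3·x = 180 + 3x.
Every vertex has degree 3, so 3V = 2E.
Euler: V − E + F = 2 ⇒ (2E)/3 − E + (30 + x) = 2.
Multiply by 6: 2·(2E) − 3·(2E) + 6·(30 + x) = 12, i.e. 180 + 6x − (180 + 3x) = 12.
Collecting terms: 3x = 12, so x = 4.
Then 2E = 180 + 3·4 = 192, so E = 96, V = 2E/3 = 64, F = 30 + 4 = 34.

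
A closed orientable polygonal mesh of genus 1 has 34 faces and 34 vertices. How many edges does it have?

68

For a closed orientable surface of genus 1, χ = 2 − 2·1 = 0.
E = V + F − (0) = 34 + 34 − (0) = 68.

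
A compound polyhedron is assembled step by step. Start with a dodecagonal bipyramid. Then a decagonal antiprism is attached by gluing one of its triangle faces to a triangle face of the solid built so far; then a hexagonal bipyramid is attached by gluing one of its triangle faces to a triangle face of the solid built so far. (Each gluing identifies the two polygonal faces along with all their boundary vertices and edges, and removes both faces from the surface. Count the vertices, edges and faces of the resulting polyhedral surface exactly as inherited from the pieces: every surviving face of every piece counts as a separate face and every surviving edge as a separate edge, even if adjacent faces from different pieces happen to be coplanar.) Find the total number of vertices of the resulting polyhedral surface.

A dodecagonal bipyramid: V=14, E=36, F=24.
Attach a decagonal antiprism (V=20, E=40, F=22) along a 3-gon: merge 3 vertices and 3 edges, delete both glued faces → V=31, E=73, F=44.
Attach a hexagonal bipyramid (V=8, E=18, F=12) along a 3-gon: merge 3 vertices and 3 edges, delete both glued faces → V=36, E=88, F=54.
Check: V − E + F = 36 − 88 + 54 = 2.

36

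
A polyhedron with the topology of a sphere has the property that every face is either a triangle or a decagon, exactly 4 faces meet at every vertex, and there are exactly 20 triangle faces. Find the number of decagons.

Let x be the number of decagons; then F = 20 + x.
Edge–face incidences: 2E = 3·20 + 10·x = 60 + 10x.
Every vertex has degree 4, so 4V = 2E.
Euler: V − E + F = 2 ⇒ (2E)/4 − E + (20 + x) = 2.
Multiply by 8: 2·(2E) − 4·(2E) + 8·(20 + x) = 16, i.e. 160 + 8x − 2·(60 + 10x) = 16.
Collecting terms: −12x + 40 = 16, so −12x = −24, so x = 2.
Then 2E = 60 + 10·2 = 80, so E = 40, V = 2E/4 = 20, F = 20 + 2 = 22.

2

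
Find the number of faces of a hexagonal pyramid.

A pyramid on an n-gon base has one n-gon and n triangles: V = 6 + 1 = 7, E = 2·6 = 12, F = 6 + 1 = 7.

7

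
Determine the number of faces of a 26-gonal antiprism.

An antiprism on an n-gon has two n-gon caps and 2n triangles: V = 2·26 = 52, E = 4·26 = 104, F = 2·26 + 2 = 54.

54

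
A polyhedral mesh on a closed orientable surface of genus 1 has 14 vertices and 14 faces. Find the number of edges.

28

For a closed orientable surface of genus 1, χ = 2 − 2·1 = 0.
E = V + F − (0) = 14 + 14 − (0) = 28.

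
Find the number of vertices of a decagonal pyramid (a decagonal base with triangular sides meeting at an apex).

A pyramid on an n-gon base has one n-gon and n triangles: V = 10 + 1 = 11, E = 2·10 = 20, F = 10 + 1 = 11.

11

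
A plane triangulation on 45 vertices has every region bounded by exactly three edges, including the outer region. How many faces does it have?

In a plane triangulation 3F = 2E and V − E + F = 2, so F = 2V − 4 = 2·45 − 4 = 86.

86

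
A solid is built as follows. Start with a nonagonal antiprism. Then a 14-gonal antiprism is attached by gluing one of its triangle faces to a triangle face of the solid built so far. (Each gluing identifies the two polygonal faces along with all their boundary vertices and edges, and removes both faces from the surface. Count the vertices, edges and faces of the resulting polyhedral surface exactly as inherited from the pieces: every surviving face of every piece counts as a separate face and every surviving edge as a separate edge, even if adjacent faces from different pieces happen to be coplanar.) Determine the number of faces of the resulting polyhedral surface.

48

A nonagonal antiprism: V=18, E=36, F=20.
Attach a 14-gonal antiprism (V=28, E=56, F=30) along a 3-gon: merge 3 vertices and 3 edges, delete both glued faces → V=43, E=89, F=48.
Check: V − E + F = 43 − 89 + 48 = 2.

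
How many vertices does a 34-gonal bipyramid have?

A bipyramid over an n-gon has 2n triangular faces and n + 2 vertices: V = 34 + 2 = 36, E = 3·34 = 102, F = 2·34 = 68.

36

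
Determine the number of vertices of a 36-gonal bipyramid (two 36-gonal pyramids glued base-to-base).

A bipyramid over an n-gon has 2n triangular faces and n + 2 vertices: V = 36 + 2 = 38, E = 3·36 = 108, F = 2·36 = 72.

38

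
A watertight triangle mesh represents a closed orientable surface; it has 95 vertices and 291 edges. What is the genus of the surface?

2

Every face is a triangle and each edge borders two faces, so 3F = 2·291, giving F = 194.
χ = V − E + F = 95 − 291 + 194 = -2.
For a closed orientable surface χ = 2 − 2g, so g = (2 − (-2))/2 = 2.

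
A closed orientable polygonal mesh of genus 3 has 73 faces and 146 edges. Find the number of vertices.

For a closed orientable surface of genus 3, χ = 2 − 2·3 = -4.
V = -4 + E − F = -4 + 146 − 73 = 69.

69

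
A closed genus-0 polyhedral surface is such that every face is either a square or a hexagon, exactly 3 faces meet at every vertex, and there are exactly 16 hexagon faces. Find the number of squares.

6

Let x be the number of squares; then F = 16 + x.
Edge–face incidences: 2E = 6·16 + 4·x = 96 + 4x.
Every vertex has degree 3, so 3V = 2E.
Euler: V − E + F = 2 ⇒ (2E)/3 − E + (16 + x) = 2.
Multiply by 6: 2·(2E) − 3·(2E) + 6·(16 + x) = 12, i.e. 96 + 6x − (96 + 4x) = 12.
Collecting terms: 2x = 12, so x = 6.
Then 2E = 96 + 4·6 = 120, so E = 60, V = 2E/3 = 40, F = 16 + 6 = 22.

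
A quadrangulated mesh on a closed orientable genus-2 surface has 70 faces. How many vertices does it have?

68

χ = 2 − 2·2 = -2, and every face is a square so 4F = 2E.
E = 4·70/2 = 140. Then V = -2 + E − F = -2 + 140 − 70 = 68.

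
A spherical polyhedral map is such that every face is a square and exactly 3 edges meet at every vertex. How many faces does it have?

6

Each face has 4 edges and each edge borders two faces, so 2E = 4F.
Each vertex has degree 3, so 3V = 2E and hence V = 4F/3.
Euler: V − E + F = 2 ⇒ (4F/3) − (4F/2) + F = 2.
Multiply by 6: (8 − 12 + 6)F = 12, i.e. 2F = 12.
So F = 6, E = 4·6/2 = 12, V = 4·6/3 = 8.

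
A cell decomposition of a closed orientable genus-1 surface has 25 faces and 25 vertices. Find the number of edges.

For a closed orientable surface of genus 1, χ = 2 − 2·1 = 0.
E = V + F − (0) = 25 + 25 − (0) = 50.

50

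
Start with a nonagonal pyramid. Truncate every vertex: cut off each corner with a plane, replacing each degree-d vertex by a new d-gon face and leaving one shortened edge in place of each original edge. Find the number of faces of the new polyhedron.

20

The base solid has V = 10, E = 18, F = 10.
Truncation replaces each original edge-end by a new vertex, so V′ = 2E = 36.
Each original edge survives, and each old vertex of degree d contributes d new edges; summing degrees gives Σd = 2E, so E′ = E + 2E = 3E = 54.
Each original face survives and each original vertex becomes one new face: F′ = F + V = 20.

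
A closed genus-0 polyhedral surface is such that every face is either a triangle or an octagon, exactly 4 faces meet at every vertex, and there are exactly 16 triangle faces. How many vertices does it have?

16

Let x be the number of octagons; then F = 16 + x.
Edge–face incidences: 2E = 3·16 + 8·x = 48 + 8x.
Every vertex has degree 4, so 4V = 2E.
Euler: V − E + F = 2 ⇒ (2E)/4 − E + (16 + x) = 2.
Multiply by 8: 2·(2E) − 4·(2E) + 8·(16 + x) = 16, i.e. 128 + 8x − 2·(48 + 8x) = 16.
Collecting terms: −8x + 32 = 16, so −8x = −16, so x = 2.
Then 2E = 48 + 8·2 = 64, so E = 32, V = 2E/4 = 16, F = 16 + 2 = 18.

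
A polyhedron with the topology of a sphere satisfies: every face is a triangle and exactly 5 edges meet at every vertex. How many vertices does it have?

12

Each face has 3 edges and each edge borders two faces, so 2E = 3F.
Each vertex has degree 5, so 5V = 2E and hence V = 3F/5.
Euler: V − E + F = 2 ⇒ (3F/5) − (3F/2) + F = 2.
Multiply by 10: (6 − 15 + 10)F = 20, i.e. 1F = 20.
So F = 20, E = 3·20/2 = 30, V = 3·20/5 = 12.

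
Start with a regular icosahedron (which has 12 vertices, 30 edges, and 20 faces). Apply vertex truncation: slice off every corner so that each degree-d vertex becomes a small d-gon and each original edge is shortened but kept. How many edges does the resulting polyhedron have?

Truncation replaces each original edge-end by a new vertex, so V′ = 2E = 60.
Each original edge survives, and each old vertex of degree d contributes d new edges; summing degrees gives Σd = 2E, so E′ = E + 2E = 3E = 90.
Each original face survives and each original vertex becomes one new face: F′ = F + V = 32.

90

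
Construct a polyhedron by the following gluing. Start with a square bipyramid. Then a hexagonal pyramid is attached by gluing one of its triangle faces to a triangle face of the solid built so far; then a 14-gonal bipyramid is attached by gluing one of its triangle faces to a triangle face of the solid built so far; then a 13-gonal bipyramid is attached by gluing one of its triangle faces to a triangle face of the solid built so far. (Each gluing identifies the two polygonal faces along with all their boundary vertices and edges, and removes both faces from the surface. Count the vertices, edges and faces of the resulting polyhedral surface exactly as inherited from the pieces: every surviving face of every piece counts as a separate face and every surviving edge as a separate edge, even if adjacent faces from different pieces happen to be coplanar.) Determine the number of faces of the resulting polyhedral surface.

A square bipyramid: V=6, E=12, F=8.
Attach a hexagonal pyramid (V=7, E=12, F=7) along a 3-gon: merge 3 vertices and 3 edges, delete both glued faces → V=10, E=21, F=13.
Attach a 14-gonal bipyramid (V=16, E=42, F=28) along a 3-gon: merge 3 vertices and 3 edges, delete both glued faces → V=23, E=60, F=39.
Attach a 13-gonal bipyramid (V=15, E=39, F=26) along a 3-gon: merge 3 vertices and 3 edges, delete both glued faces → V=35, E=96, F=63.
Check: V − E + F = 35 − 96 + 63 = 2.

63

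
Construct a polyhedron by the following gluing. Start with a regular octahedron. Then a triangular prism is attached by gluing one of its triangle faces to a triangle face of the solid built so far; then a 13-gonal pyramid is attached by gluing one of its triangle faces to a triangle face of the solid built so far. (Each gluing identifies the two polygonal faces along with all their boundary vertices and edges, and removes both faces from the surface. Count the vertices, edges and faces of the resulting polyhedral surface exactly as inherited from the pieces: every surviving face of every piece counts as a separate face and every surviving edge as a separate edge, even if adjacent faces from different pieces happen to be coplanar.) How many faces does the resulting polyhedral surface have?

A regular octahedron: V=6, E=12, F=8.
Attach a triangular prism (V=6, E=9, F=5) along a 3-gon: merge 3 vertices and 3 edges, delete both glued faces → V=9, E=18, F=11.
Attach a 13-gonal pyramid (V=14, E=26, F=14) along a 3-gon: merge 3 vertices and 3 edges, delete both glued faces → V=20, E=41, F=23.
Check: V − E + F = 20 − 41 + 23 = 2.

23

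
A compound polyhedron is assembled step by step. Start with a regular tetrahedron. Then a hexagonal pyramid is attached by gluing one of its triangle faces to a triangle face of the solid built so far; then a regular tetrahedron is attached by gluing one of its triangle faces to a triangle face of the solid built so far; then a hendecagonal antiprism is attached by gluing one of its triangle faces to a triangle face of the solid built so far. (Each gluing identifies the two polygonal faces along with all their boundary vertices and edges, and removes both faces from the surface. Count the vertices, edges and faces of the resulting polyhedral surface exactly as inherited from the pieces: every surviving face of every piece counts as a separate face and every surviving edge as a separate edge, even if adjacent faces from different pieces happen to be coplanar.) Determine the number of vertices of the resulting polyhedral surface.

28

A regular tetrahedron: V=4, E=6, F=4.
Attach a hexagonal pyramid (V=7, E=12, F=7) along a 3-gon: merge 3 vertices and 3 edges, delete both glued faces → V=8, E=15, F=9.
Attach a regular tetrahedron (V=4, E=6, F=4) along a 3-gon: merge 3 vertices and 3 edges, delete both glued faces → V=9, E=18, F=11.
Attach a hendecagonal antiprism (V=22, E=44, F=24) along a 3-gon: merge 3 vertices and 3 edges, delete both glued faces → V=28, E=59, F=33.
Check: V − E + F = 28 − 59 + 33 = 2.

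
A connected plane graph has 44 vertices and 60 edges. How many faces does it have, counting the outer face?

Euler's formula for a connected plane graph: V − E + F = 2, so F = 2 − 44 + 60 = 18.

18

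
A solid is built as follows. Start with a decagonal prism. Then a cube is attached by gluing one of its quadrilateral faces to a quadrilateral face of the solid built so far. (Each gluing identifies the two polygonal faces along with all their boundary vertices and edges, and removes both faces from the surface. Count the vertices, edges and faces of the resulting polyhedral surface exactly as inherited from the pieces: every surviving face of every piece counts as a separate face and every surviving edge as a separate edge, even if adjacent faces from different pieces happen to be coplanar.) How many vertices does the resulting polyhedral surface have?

A decagonal prism: V=20, E=30, F=12.
Attach a cube (V=8, E=12, F=6) along a 4-gon: merge 4 vertices and 4 edges, delete both glued faces → V=24, E=38, F=16.
Check: V − E + F = 24 − 38 + 16 = 2.

24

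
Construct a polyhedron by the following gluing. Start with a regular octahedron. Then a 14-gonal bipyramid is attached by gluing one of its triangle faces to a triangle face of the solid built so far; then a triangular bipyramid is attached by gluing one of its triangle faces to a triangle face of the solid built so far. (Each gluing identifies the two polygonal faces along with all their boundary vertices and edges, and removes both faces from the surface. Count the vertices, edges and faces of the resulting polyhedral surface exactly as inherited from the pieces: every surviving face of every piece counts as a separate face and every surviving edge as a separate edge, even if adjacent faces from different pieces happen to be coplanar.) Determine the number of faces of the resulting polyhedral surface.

38

A regular octahedron: V=6, E=12, F=8.
Attach a 14-gonal bipyramid (V=16, E=42, F=28) along a 3-gon: merge 3 vertices and 3 edges, delete both glued faces → V=19, E=51, F=34.
Attach a triangular bipyramid (V=5, E=9, F=6) along a 3-gon: merge 3 vertices and 3 edges, delete both glued faces → V=21, E=57, F=38.
Check: V − E + F = 21 − 57 + 38 = 2.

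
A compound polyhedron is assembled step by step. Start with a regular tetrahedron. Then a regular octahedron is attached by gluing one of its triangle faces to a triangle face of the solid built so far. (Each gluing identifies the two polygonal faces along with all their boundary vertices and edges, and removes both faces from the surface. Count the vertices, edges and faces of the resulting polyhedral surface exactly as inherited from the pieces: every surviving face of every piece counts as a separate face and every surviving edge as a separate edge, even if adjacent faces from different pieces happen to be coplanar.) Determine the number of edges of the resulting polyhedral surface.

15

A regular tetrahedron: V=4, E=6, F=4.
Attach a regular octahedron (V=6, E=12, F=8) along a 3-gon: merge 3 vertices and 3 edges, delete both glued faces → V=7, E=15, F=10.
Check: V − E + F = 7 − 15 + 10 = 2.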